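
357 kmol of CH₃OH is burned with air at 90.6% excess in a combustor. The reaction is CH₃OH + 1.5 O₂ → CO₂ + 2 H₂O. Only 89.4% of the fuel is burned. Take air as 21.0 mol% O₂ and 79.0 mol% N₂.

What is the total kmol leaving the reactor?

Stoichiometric O₂ = 1.5 × 357 = 535.5 kmol; O₂ fed = 535.5 × 1.906 = 1021 kmol.
N₂ fed = 1021 × 79/21 = 3840 kmol.
Fuel reacted = 0.894 × 357 → ξ = 319.2 kmol.
Outlet (n = n₀ + ν ξ):
  CH₃OH: 357 − 1(319.2) = 37.84
  O₂: 1021 − 1.5(319.2) = 541.9
  N₂: 3840 (inert)
  CO₂: 0 + 1(319.2) = 319.2
  H₂O: 0 + 2(319.2) = 638.3
Total out = 37.84 + 541.9 + 3840 + 319.2 + 638.3 = 5377 kmol.

5380 kmol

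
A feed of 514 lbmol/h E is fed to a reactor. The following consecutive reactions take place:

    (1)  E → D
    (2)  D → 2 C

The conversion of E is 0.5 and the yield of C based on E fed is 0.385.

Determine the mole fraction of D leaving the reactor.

0.258

Conversion of E: E consumed = 1ξ₁ = 0.5 × 514 → ξ₁ = 257 lbmol/h.
Yield of C: 2ξ₂ / 514 = 0.385 → ξ₂ = 98.95 lbmol/h.
Outlet amounts (n = n₀ + Σ ν·ξ):
  E: 514 − 1(257) = 257
  D: 0 + 1(257) − 1(98.95) = 158.1
  C: 0 + 2(98.95) = 197.9
Total out = 612.9 lbmol/h; y_D = 158.1 / 612.9 = 0.2579.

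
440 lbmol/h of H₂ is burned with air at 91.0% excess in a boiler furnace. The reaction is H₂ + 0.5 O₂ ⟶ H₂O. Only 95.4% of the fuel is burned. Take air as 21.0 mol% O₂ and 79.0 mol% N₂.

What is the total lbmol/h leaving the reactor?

Stoichiometric O₂ = 0.5 × 440 = 220 lbmol/h; O₂ fed = 220 × 1.910 = 420.2 lbmol/h.
N₂ fed = 420.2 × 79/21 = 1581 lbmol/h.
Fuel reacted = 0.954 × 440 → ξ = 419.8 lbmol/h.
Outlet (n = n₀ + ν ξ):
  H₂: 440 − 1(419.8) = 20.24
  O₂: 420.2 − 0.5(419.8) = 210.3
  N₂: 1581 (inert)
  H₂O: 0 + 1(419.8) = 419.8
Total out = 20.24 + 210.3 + 1581 + 419.8 = 2231 lbmol/h.

2230 lbmol/h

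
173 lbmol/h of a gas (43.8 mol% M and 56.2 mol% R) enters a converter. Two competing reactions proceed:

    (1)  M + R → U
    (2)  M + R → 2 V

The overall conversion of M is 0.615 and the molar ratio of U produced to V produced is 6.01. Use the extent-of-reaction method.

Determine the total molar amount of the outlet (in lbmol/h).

Conversion of M: M consumed = 0.615 × 75.77 = 46.6 lbmol/h = 1ξ₁ + 1ξ₂.
Selectivity: 1ξ₁ / (2ξ₂) = 6.01 → ξ₁ = 12.02 ξ₂.
Substitute: (1·12.02 + 1) ξ₂ = 46.6 → ξ₂ = 3.579 lbmol/h, ξ₁ = 43.02 lbmol/h.
Outlet amounts (n = n₀ + Σ ν·ξ):
  M: 75.77 − 1(43.02) − 1(3.579) = 29.17
  R: 97.23 − 1(43.02) − 1(3.579) = 50.62
  U: 0 + 1(43.02) = 43.02
  V: 0 + 2(3.579) = 7.158
Total out = 29.17 + 50.62 + 43.02 + 7.158 = 130 lbmol/h.

130 lbmol/h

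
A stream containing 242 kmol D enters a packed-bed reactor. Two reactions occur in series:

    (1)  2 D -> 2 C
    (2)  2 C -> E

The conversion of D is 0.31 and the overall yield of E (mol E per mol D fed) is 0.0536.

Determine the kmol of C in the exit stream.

Conversion of D: D consumed = 2ξ₁ = 0.31 × 242 → ξ₁ = 37.51 kmol.
Yield of E: 1ξ₂ / 242 = 0.0536 → ξ₂ = 12.97 kmol.
Outlet amounts (n = n₀ + Σ ν·ξ):
  D: 242 − 2(37.51) = 167
  C: 0 + 2(37.51) − 2(12.97) = 49.08
  E: 0 + 1(12.97) = 12.97

49.1 kmol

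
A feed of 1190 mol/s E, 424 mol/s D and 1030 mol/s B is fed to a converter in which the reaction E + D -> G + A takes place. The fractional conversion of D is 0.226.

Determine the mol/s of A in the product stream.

95.8 mol/s

D reacted = 0.226 × 424 = 95.82 mol/s; ν_D = −1, so ξ = 95.82/1 = 95.82 mol/s.
Outlet amounts (n = n₀ + ν ξ):
  E: 1190 − 1(95.82) = 1094
  D: 424 − 1(95.82) = 328.2
  G: 0 + 1(95.82) = 95.82
  A: 0 + 1(95.82) = 95.82
  B: 1030 (inert)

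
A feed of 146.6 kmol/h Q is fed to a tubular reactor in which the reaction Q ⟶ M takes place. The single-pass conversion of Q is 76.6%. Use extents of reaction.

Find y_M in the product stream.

Q reacted = 0.766 × 146.6 = 112.3 kmol/h; ν_Q = −1, so ξ = 112.3/1 = 112.3 kmol/h.
Outlet amounts (n = n₀ + ν ξ):
  Q: 146.6 − 1(112.3) = 34.3
  M: 0 + 1(112.3) = 112.3
Total out = 146.6 kmol/h; y_M = 112.3 / 146.6 = 0.766.

0.766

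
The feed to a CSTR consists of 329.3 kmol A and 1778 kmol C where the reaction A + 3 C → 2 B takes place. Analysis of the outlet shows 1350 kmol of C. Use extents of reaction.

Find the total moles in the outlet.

1820 kmol

For C: n = n₀ − 3ξ → 1350 = 1778 − 3ξ, giving ξ = 142.7 kmol.
Outlet amounts (n = n₀ + ν ξ):
  A: 329.3 − 1(142.7) = 186.6
  C: 1778 − 3(142.7) = 1350
  B: 0 + 2(142.7) = 285.3
Total out = 186.6 + 1350 + 285.3 = 1822 kmol.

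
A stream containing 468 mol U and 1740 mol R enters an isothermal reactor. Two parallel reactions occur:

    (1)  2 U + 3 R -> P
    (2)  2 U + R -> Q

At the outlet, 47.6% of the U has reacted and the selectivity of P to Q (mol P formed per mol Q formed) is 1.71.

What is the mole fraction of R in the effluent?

0.807

Conversion of U: U consumed = 0.476 × 468 = 222.8 mol = 2ξ₁ + 2ξ₂.
Selectivity: 1ξ₁ / (1ξ₂) = 1.71 → ξ₁ = 1.71 ξ₂.
Substitute: (2·1.71 + 2) ξ₂ = 222.8 → ξ₂ = 41.1 mol, ξ₁ = 70.28 mol.
Outlet amounts (n = n₀ + Σ ν·ξ):
  U: 468 − 2(70.28) − 2(41.1) = 245.2
  R: 1740 − 3(70.28) − 1(41.1) = 1488
  P: 0 + 1(70.28) = 70.28
  Q: 0 + 1(41.1) = 41.1
Total out = 1845 mol; y_R = 1488 / 1845 = 0.8067.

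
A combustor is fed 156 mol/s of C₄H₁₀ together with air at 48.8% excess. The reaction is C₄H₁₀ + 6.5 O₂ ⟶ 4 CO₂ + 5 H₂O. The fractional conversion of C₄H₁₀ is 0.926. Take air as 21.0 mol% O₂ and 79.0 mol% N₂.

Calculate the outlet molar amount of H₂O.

722 mol/s

Stoichiometric O₂ = 6.5 × 156 = 1014 mol/s; O₂ fed = 1014 × 1.488 = 1509 mol/s.
N₂ fed = 1509 × 79/21 = 5676 mol/s.
Fuel reacted = 0.926 × 156 → ξ = 144.5 mol/s.
Outlet (n = n₀ + ν ξ):
  C₄H₁₀: 156 − 1(144.5) = 11.54
  O₂: 1509 − 6.5(144.5) = 569.9
  N₂: 5676 (inert)
  CO₂: 0 + 4(144.5) = 577.8
  H₂O: 0 + 5(144.5) = 722.3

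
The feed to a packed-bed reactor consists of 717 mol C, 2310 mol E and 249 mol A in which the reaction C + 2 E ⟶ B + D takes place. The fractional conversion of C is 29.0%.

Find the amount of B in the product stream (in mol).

C reacted = 0.29 × 717 = 207.9 mol; ν_C = −1, so ξ = 207.9/1 = 207.9 mol.
Outlet amounts (n = n₀ + ν ξ):
  C: 717 − 1(207.9) = 509.1
  E: 2310 − 2(207.9) = 1894
  B: 0 + 1(207.9) = 207.9
  D: 0 + 1(207.9) = 207.9
  A: 249 (inert)

208 mol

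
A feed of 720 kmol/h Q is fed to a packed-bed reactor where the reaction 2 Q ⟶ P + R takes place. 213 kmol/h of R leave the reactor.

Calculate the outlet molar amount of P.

213 kmol/h

For R: n = n₀ + 1ξ → 213 = 0 + 1ξ, giving ξ = 213 kmol/h.
Outlet amounts (n = n₀ + ν ξ):
  Q: 720 − 2(213) = 294
  P: 0 + 1(213) = 213
  R: 0 + 1(213) = 213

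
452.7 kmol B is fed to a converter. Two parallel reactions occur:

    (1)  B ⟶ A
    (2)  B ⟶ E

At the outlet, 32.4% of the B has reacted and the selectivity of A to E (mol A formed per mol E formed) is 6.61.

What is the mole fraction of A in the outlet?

Conversion of B: B consumed = 0.324 × 452.7 = 146.7 kmol = 1ξ₁ + 1ξ₂.
Selectivity: 1ξ₁ / (1ξ₂) = 6.61 → ξ₁ = 6.61 ξ₂.
Substitute: (1·6.61 + 1) ξ₂ = 146.7 → ξ₂ = 19.27 kmol, ξ₁ = 127.4 kmol.
Outlet amounts (n = n₀ + Σ ν·ξ):
  B: 452.7 − 1(127.4) − 1(19.27) = 306
  A: 0 + 1(127.4) = 127.4
  E: 0 + 1(19.27) = 19.27
Total out = 452.7 kmol; y_A = 127.4 / 452.7 = 0.2814.

0.281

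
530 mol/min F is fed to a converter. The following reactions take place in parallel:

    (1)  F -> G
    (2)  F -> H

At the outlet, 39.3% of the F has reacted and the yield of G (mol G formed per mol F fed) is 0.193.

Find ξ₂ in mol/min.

ξ₂ = 106 mol/min

Yield of G: 1ξ₁ / 530 = 0.193 → ξ₁ = 102.3 mol/min.
Conversion of F: 1ξ₁ + 1ξ₂ = 0.393 × 530 = 208.3 → ξ₂ = 106 mol/min.
Outlet amounts (n = n₀ + Σ ν·ξ):
  F: 530 − 1(102.3) − 1(106) = 321.7
  G: 0 + 1(102.3) = 102.3
  H: 0 + 1(106) = 106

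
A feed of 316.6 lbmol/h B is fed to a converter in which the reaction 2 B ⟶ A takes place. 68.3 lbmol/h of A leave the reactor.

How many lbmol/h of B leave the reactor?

For A: n = n₀ + 1ξ → 68.3 = 0 + 1ξ, giving ξ = 68.3 lbmol/h.
Outlet amounts (n = n₀ + ν ξ):
  B: 316.6 − 2(68.3) = 180
  A: 0 + 1(68.3) = 68.3

180 lbmol/h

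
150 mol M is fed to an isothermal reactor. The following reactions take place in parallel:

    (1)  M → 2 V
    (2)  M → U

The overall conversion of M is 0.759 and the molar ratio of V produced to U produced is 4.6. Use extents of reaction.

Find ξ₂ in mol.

ξ₂ = 34.5 mol

Conversion of M: M consumed = 0.759 × 150 = 113.8 mol = 1ξ₁ + 1ξ₂.
Selectivity: 2ξ₁ / (1ξ₂) = 4.6 → ξ₁ = 2.3 ξ₂.
Substitute: (1·2.3 + 1) ξ₂ = 113.8 → ξ₂ = 34.5 mol, ξ₁ = 79.35 mol.
Outlet amounts (n = n₀ + Σ ν·ξ):
  M: 150 − 1(79.35) − 1(34.5) = 36.15
  V: 0 + 2(79.35) = 158.7
  U: 0 + 1(34.5) = 34.5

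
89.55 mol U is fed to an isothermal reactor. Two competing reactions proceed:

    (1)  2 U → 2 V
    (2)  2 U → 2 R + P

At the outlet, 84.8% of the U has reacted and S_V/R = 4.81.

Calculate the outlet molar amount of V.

62.9 mol

Conversion of U: U consumed = 0.848 × 89.55 = 75.94 mol = 2ξ₁ + 2ξ₂.
Selectivity: 2ξ₁ / (2ξ₂) = 4.81 → ξ₁ = 4.81 ξ₂.
Substitute: (2·4.81 + 2) ξ₂ = 75.94 → ξ₂ = 6.535 mol, ξ₁ = 31.43 mol.
Outlet amounts (n = n₀ + Σ ν·ξ):
  U: 89.55 − 2(31.43) − 2(6.535) = 13.61
  V: 0 + 2(31.43) = 62.87
  R: 0 + 2(6.535) = 13.07
  P: 0 + 1(6.535) = 6.535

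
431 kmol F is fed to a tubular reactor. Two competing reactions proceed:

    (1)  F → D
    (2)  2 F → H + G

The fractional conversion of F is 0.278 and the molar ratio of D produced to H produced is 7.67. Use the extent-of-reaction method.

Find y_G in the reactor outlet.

Conversion of F: F consumed = 0.278 × 431 = 119.8 kmol = 1ξ₁ + 2ξ₂.
Selectivity: 1ξ₁ / (1ξ₂) = 7.67 → ξ₁ = 7.67 ξ₂.
Substitute: (1·7.67 + 2) ξ₂ = 119.8 → ξ₂ = 12.39 kmol, ξ₁ = 95.04 kmol.
Outlet amounts (n = n₀ + Σ ν·ξ):
  F: 431 − 1(95.04) − 2(12.39) = 311.2
  D: 0 + 1(95.04) = 95.04
  H: 0 + 1(12.39) = 12.39
  G: 0 + 1(12.39) = 12.39
Total out = 431 kmol; y_G = 12.39 / 431 = 0.02875.

0.0287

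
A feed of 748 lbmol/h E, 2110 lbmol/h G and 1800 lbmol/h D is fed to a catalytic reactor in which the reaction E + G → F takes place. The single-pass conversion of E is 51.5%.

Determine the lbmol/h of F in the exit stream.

E reacted = 0.515 × 748 = 385.2 lbmol/h; ν_E = −1, so ξ = 385.2/1 = 385.2 lbmol/h.
Outlet amounts (n = n₀ + ν ξ):
  E: 748 − 1(385.2) = 362.8
  G: 2110 − 1(385.2) = 1725
  F: 0 + 1(385.2) = 385.2
  D: 1800 (inert)

385 lbmol/h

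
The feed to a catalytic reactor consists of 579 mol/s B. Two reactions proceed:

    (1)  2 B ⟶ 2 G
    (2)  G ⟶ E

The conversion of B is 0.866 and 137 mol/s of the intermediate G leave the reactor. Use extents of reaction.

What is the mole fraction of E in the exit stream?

Conversion of B: B consumed = 2ξ₁ = 0.866 × 579 → ξ₁ = 250.7 mol/s.
G balance: n_G = 0 + 2ξ₁ − 1ξ₂ = 137 → ξ₂ = (2·250.7 − 137)/1 = 364.4 mol/s.
Outlet amounts (n = n₀ + Σ ν·ξ):
  B: 579 − 2(250.7) = 77.59
  G: 0 + 2(250.7) − 1(364.4) = 137
  E: 0 + 1(364.4) = 364.4
Total out = 579 mol/s; y_E = 364.4 / 579 = 0.6294.

0.629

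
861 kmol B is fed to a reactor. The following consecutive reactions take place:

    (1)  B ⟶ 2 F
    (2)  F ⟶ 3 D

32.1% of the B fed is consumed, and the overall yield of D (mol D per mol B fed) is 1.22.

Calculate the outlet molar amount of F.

Conversion of B: B consumed = 1ξ₁ = 0.321 × 861 → ξ₁ = 276.4 kmol.
Yield of D: 3ξ₂ / 861 = 1.22 → ξ₂ = 350.1 kmol.
Outlet amounts (n = n₀ + Σ ν·ξ):
  B: 861 − 1(276.4) = 584.6
  F: 0 + 2(276.4) − 1(350.1) = 202.6
  D: 0 + 3(350.1) = 1050

203 kmol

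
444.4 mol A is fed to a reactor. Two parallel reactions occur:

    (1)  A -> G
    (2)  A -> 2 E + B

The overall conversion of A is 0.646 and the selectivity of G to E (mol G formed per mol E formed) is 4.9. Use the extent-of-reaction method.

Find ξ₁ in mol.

Conversion of A: A consumed = 0.646 × 444.4 = 287.1 mol = 1ξ₁ + 1ξ₂.
Selectivity: 1ξ₁ / (2ξ₂) = 4.9 → ξ₁ = 9.8 ξ₂.
Substitute: (1·9.8 + 1) ξ₂ = 287.1 → ξ₂ = 26.58 mol, ξ₁ = 260.5 mol.
Outlet amounts (n = n₀ + Σ ν·ξ):
  A: 444.4 − 1(260.5) − 1(26.58) = 157.3
  G: 0 + 1(260.5) = 260.5
  E: 0 + 2(26.58) = 53.16
  B: 0 + 1(26.58) = 26.58

ξ₁ = 261 mol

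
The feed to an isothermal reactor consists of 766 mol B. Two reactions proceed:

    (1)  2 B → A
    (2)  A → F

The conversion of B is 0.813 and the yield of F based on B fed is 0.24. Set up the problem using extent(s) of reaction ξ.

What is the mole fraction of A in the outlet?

0.281

Conversion of B: B consumed = 2ξ₁ = 0.813 × 766 → ξ₁ = 311.4 mol.
Yield of F: 1ξ₂ / 766 = 0.24 → ξ₂ = 183.8 mol.
Outlet amounts (n = n₀ + Σ ν·ξ):
  B: 766 − 2(311.4) = 143.2
  A: 0 + 1(311.4) − 1(183.8) = 127.5
  F: 0 + 1(183.8) = 183.8
Total out = 454.6 mol; y_A = 127.5 / 454.6 = 0.2805.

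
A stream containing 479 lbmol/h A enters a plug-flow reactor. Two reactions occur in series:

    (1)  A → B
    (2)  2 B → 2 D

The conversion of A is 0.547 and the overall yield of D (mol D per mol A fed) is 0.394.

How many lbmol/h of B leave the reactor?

73.3 lbmol/h

Conversion of A: A consumed = 1ξ₁ = 0.547 × 479 → ξ₁ = 262 lbmol/h.
Yield of D: 2ξ₂ / 479 = 0.394 → ξ₂ = 94.36 lbmol/h.
Outlet amounts (n = n₀ + Σ ν·ξ):
  A: 479 − 1(262) = 217
  B: 0 + 1(262) − 2(94.36) = 73.29
  D: 0 + 2(94.36) = 188.7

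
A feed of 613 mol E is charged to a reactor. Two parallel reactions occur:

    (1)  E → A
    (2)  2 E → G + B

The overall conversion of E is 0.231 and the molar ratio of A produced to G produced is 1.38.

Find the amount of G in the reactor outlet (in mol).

Conversion of E: E consumed = 0.231 × 613 = 141.6 mol = 1ξ₁ + 2ξ₂.
Selectivity: 1ξ₁ / (1ξ₂) = 1.38 → ξ₁ = 1.38 ξ₂.
Substitute: (1·1.38 + 2) ξ₂ = 141.6 → ξ₂ = 41.89 mol, ξ₁ = 57.81 mol.
Outlet amounts (n = n₀ + Σ ν·ξ):
  E: 613 − 1(57.81) − 2(41.89) = 471.4
  A: 0 + 1(57.81) = 57.81
  G: 0 + 1(41.89) = 41.89
  B: 0 + 1(41.89) = 41.89

41.9 mol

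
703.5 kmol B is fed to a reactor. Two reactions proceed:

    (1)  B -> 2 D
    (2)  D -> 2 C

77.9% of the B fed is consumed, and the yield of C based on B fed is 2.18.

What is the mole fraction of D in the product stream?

Conversion of B: B consumed = 1ξ₁ = 0.779 × 703.5 → ξ₁ = 548 kmol.
Yield of C: 2ξ₂ / 703.5 = 2.18 → ξ₂ = 766.8 kmol.
Outlet amounts (n = n₀ + Σ ν·ξ):
  B: 703.5 − 1(548) = 155.5
  D: 0 + 2(548) − 1(766.8) = 329.2
  C: 0 + 2(766.8) = 1534
Total out = 2018 kmol; y_D = 329.2 / 2018 = 0.1631.

0.163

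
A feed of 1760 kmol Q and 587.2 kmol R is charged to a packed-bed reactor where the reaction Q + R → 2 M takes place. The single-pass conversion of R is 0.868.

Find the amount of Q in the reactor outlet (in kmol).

1250 kmol

R reacted = 0.868 × 587.2 = 509.7 kmol; ν_R = −1, so ξ = 509.7/1 = 509.7 kmol.
Outlet amounts (n = n₀ + ν ξ):
  Q: 1760 − 1(509.7) = 1250
  R: 587.2 − 1(509.7) = 77.51
  M: 0 + 2(509.7) = 1019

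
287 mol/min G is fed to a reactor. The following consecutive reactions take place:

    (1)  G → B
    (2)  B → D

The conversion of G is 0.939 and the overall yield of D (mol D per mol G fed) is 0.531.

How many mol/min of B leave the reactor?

117 mol/min

Conversion of G: G consumed = 1ξ₁ = 0.939 × 287 → ξ₁ = 269.5 mol/min.
Yield of D: 1ξ₂ / 287 = 0.531 → ξ₂ = 152.4 mol/min.
Outlet amounts (n = n₀ + Σ ν·ξ):
  G: 287 − 1(269.5) = 17.51
  B: 0 + 1(269.5) − 1(152.4) = 117.1
  D: 0 + 1(152.4) = 152.4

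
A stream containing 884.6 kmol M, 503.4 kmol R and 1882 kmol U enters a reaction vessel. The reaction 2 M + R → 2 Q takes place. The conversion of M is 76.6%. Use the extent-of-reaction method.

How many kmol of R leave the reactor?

M reacted = 0.766 × 884.6 = 677.6 kmol; ν_M = −2, so ξ = 677.6/2 = 338.8 kmol.
Outlet amounts (n = n₀ + ν ξ):
  M: 884.6 − 2(338.8) = 207
  R: 503.4 − 1(338.8) = 164.6
  Q: 0 + 2(338.8) = 677.6
  U: 1882 (inert)

165 kmol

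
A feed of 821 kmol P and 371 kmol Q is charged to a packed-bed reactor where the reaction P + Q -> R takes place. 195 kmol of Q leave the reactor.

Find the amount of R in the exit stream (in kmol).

For Q: n = n₀ − 1ξ → 195 = 371 − 1ξ, giving ξ = 176 kmol.
Outlet amounts (n = n₀ + ν ξ):
  P: 821 − 1(176) = 645
  Q: 371 − 1(176) = 195
  R: 0 + 1(176) = 176

176 kmol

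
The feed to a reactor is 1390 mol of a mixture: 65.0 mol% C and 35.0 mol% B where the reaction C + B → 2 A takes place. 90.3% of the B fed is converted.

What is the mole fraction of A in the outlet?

B reacted = 0.903 × 486.5 = 439.3 mol; ν_B = −1, so ξ = 439.3/1 = 439.3 mol.
Outlet amounts (n = n₀ + ν ξ):
  C: 903.5 − 1(439.3) = 464.2
  B: 486.5 − 1(439.3) = 47.19
  A: 0 + 2(439.3) = 878.6
Total out = 1390 mol; y_A = 878.6 / 1390 = 0.6321.

0.632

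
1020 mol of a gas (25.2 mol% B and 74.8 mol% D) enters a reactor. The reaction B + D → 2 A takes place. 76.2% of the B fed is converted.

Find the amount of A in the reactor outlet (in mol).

392 mol

B reacted = 0.762 × 257 = 195.9 mol; ν_B = −1, so ξ = 195.9/1 = 195.9 mol.
Outlet amounts (n = n₀ + ν ξ):
  B: 257 − 1(195.9) = 61.18
  D: 763 − 1(195.9) = 567.1
  A: 0 + 2(195.9) = 391.7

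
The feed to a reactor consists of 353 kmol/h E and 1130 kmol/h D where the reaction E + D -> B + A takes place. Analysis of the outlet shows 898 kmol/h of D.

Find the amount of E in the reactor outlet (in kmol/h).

For D: n = n₀ − 1ξ → 898 = 1130 − 1ξ, giving ξ = 232 kmol/h.
Outlet amounts (n = n₀ + ν ξ):
  E: 353 − 1(232) = 121
  D: 1130 − 1(232) = 898
  B: 0 + 1(232) = 232
  A: 0 + 1(232) = 232

121 kmol/h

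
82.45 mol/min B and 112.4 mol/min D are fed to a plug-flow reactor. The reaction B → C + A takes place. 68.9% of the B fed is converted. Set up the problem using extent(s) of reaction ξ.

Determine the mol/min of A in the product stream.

56.8 mol/min

B reacted = 0.689 × 82.45 = 56.81 mol/min; ν_B = −1, so ξ = 56.81/1 = 56.81 mol/min.
Outlet amounts (n = n₀ + ν ξ):
  B: 82.45 − 1(56.81) = 25.64
  C: 0 + 1(56.81) = 56.81
  A: 0 + 1(56.81) = 56.81
  D: 112.4 (inert)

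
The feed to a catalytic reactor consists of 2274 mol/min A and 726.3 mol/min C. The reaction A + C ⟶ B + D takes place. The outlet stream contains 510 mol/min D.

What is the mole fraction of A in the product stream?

For D: n = n₀ + 1ξ → 510 = 0 + 1ξ, giving ξ = 510 mol/min.
Outlet amounts (n = n₀ + ν ξ):
  A: 2274 − 1(510) = 1764
  C: 726.3 − 1(510) = 216.3
  B: 0 + 1(510) = 510
  D: 0 + 1(510) = 510
Total out = 3000 mol/min; y_A = 1764 / 3000 = 0.5879.

0.588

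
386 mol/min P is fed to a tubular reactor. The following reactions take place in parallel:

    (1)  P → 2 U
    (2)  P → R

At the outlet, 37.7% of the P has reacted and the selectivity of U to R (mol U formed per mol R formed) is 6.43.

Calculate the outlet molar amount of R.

Conversion of P: P consumed = 0.377 × 386 = 145.5 mol/min = 1ξ₁ + 1ξ₂.
Selectivity: 2ξ₁ / (1ξ₂) = 6.43 → ξ₁ = 3.215 ξ₂.
Substitute: (1·3.215 + 1) ξ₂ = 145.5 → ξ₂ = 34.52 mol/min, ξ₁ = 111 mol/min.
Outlet amounts (n = n₀ + Σ ν·ξ):
  P: 386 − 1(111) − 1(34.52) = 240.5
  U: 0 + 2(111) = 222
  R: 0 + 1(34.52) = 34.52

34.5 mol/min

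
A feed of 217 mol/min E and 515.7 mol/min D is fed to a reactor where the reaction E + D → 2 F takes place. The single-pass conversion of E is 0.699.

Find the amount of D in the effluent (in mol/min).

364 mol/min

E reacted = 0.699 × 217 = 151.7 mol/min; ν_E = −1, so ξ = 151.7/1 = 151.7 mol/min.
Outlet amounts (n = n₀ + ν ξ):
  E: 217 − 1(151.7) = 65.32
  D: 515.7 − 1(151.7) = 364
  F: 0 + 2(151.7) = 303.4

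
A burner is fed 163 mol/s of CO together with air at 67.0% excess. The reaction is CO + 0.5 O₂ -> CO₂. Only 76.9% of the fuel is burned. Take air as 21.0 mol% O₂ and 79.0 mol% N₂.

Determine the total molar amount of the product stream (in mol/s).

Stoichiometric O₂ = 0.5 × 163 = 81.5 mol/s; O₂ fed = 81.5 × 1.670 = 136.1 mol/s.
N₂ fed = 136.1 × 79/21 = 512 mol/s.
Fuel reacted = 0.769 × 163 → ξ = 125.3 mol/s.
Outlet (n = n₀ + ν ξ):
  CO: 163 − 1(125.3) = 37.65
  O₂: 136.1 − 0.5(125.3) = 73.43
  N₂: 512 (inert)
  CO₂: 0 + 1(125.3) = 125.3
Total out = 37.65 + 73.43 + 512 + 125.3 = 748.4 mol/s.

748 mol/s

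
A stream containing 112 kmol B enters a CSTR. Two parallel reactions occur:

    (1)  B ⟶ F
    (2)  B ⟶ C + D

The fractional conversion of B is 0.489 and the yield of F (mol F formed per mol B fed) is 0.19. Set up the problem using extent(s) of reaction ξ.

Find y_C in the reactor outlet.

0.23

Yield of F: 1ξ₁ / 112 = 0.19 → ξ₁ = 21.28 kmol.
Conversion of B: 1ξ₁ + 1ξ₂ = 0.489 × 112 = 54.77 → ξ₂ = 33.49 kmol.
Outlet amounts (n = n₀ + Σ ν·ξ):
  B: 112 − 1(21.28) − 1(33.49) = 57.23
  F: 0 + 1(21.28) = 21.28
  C: 0 + 1(33.49) = 33.49
  D: 0 + 1(33.49) = 33.49
Total out = 145.5 kmol; y_C = 33.49 / 145.5 = 0.2302.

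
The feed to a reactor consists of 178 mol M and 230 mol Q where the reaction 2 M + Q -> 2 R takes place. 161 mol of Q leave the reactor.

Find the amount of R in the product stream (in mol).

For Q: n = n₀ − 1ξ → 161 = 230 − 1ξ, giving ξ = 69 mol.
Outlet amounts (n = n₀ + ν ξ):
  M: 178 − 2(69) = 40
  Q: 230 − 1(69) = 161
  R: 0 + 2(69) = 138

138 mol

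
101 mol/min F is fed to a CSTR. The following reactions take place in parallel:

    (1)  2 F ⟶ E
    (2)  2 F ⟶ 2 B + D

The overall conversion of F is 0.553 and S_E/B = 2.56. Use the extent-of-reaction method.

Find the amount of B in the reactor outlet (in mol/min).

Conversion of F: F consumed = 0.553 × 101 = 55.85 mol/min = 2ξ₁ + 2ξ₂.
Selectivity: 1ξ₁ / (2ξ₂) = 2.56 → ξ₁ = 5.12 ξ₂.
Substitute: (2·5.12 + 2) ξ₂ = 55.85 → ξ₂ = 4.563 mol/min, ξ₁ = 23.36 mol/min.
Outlet amounts (n = n₀ + Σ ν·ξ):
  F: 101 − 2(23.36) − 2(4.563) = 45.15
  E: 0 + 1(23.36) = 23.36
  B: 0 + 2(4.563) = 9.126
  D: 0 + 1(4.563) = 4.563

9.13 mol/min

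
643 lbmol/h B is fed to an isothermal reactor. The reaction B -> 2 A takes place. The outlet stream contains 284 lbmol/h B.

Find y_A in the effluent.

0.717

For B: n = n₀ − 1ξ → 284 = 643 − 1ξ, giving ξ = 359 lbmol/h.
Outlet amounts (n = n₀ + ν ξ):
  B: 643 − 1(359) = 284
  A: 0 + 2(359) = 718
Total out = 1002 lbmol/h; y_A = 718 / 1002 = 0.7166.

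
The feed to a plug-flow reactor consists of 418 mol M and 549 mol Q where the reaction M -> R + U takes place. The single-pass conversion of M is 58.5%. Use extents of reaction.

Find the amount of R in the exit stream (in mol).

245 mol

M reacted = 0.585 × 418 = 244.5 mol; ν_M = −1, so ξ = 244.5/1 = 244.5 mol.
Outlet amounts (n = n₀ + ν ξ):
  M: 418 − 1(244.5) = 173.5
  R: 0 + 1(244.5) = 244.5
  U: 0 + 1(244.5) = 244.5
  Q: 549 (inert)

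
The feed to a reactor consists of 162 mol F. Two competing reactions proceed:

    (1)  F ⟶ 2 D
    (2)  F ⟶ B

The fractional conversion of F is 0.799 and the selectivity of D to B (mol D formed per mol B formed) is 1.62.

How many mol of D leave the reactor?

116 mol

Conversion of F: F consumed = 0.799 × 162 = 129.4 mol = 1ξ₁ + 1ξ₂.
Selectivity: 2ξ₁ / (1ξ₂) = 1.62 → ξ₁ = 0.81 ξ₂.
Substitute: (1·0.81 + 1) ξ₂ = 129.4 → ξ₂ = 71.51 mol, ξ₁ = 57.93 mol.
Outlet amounts (n = n₀ + Σ ν·ξ):
  F: 162 − 1(57.93) − 1(71.51) = 32.56
  D: 0 + 2(57.93) = 115.9
  B: 0 + 1(71.51) = 71.51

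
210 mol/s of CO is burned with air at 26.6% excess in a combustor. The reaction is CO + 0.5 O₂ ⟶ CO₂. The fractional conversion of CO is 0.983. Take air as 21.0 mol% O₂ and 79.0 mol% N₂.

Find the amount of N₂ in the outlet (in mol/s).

500 mol/s

Stoichiometric O₂ = 0.5 × 210 = 105 mol/s; O₂ fed = 105 × 1.266 = 132.9 mol/s.
N₂ fed = 132.9 × 79/21 = 500.1 mol/s.
Fuel reacted = 0.983 × 210 → ξ = 206.4 mol/s.
Outlet (n = n₀ + ν ξ):
  CO: 210 − 1(206.4) = 3.57
  O₂: 132.9 − 0.5(206.4) = 29.72
  N₂: 500.1 (inert)
  CO₂: 0 + 1(206.4) = 206.4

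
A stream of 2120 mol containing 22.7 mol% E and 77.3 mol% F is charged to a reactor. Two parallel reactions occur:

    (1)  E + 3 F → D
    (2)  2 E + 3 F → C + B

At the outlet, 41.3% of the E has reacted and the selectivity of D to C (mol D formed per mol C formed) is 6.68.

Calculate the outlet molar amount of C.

Conversion of E: E consumed = 0.413 × 481.2 = 198.8 mol = 1ξ₁ + 2ξ₂.
Selectivity: 1ξ₁ / (1ξ₂) = 6.68 → ξ₁ = 6.68 ξ₂.
Substitute: (1·6.68 + 2) ξ₂ = 198.8 → ξ₂ = 22.9 mol, ξ₁ = 153 mol.
Outlet amounts (n = n₀ + Σ ν·ξ):
  E: 481.2 − 1(153) − 2(22.9) = 282.5
  F: 1639 − 3(153) − 3(22.9) = 1111
  D: 0 + 1(153) = 153
  C: 0 + 1(22.9) = 22.9
  B: 0 + 1(22.9) = 22.9

22.9 mol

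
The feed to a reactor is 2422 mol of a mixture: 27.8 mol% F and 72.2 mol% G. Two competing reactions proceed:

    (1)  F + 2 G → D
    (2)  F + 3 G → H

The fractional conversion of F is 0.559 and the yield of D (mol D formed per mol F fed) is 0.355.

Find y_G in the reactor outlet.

Yield of D: 1ξ₁ / 673.3 = 0.355 → ξ₁ = 239 mol.
Conversion of F: 1ξ₁ + 1ξ₂ = 0.559 × 673.3 = 376.4 → ξ₂ = 137.4 mol.
Outlet amounts (n = n₀ + Σ ν·ξ):
  F: 673.3 − 1(239) − 1(137.4) = 296.9
  G: 1749 − 2(239) − 3(137.4) = 858.6
  D: 0 + 1(239) = 239
  H: 0 + 1(137.4) = 137.4
Total out = 1532 mol; y_G = 858.6 / 1532 = 0.5605.

0.56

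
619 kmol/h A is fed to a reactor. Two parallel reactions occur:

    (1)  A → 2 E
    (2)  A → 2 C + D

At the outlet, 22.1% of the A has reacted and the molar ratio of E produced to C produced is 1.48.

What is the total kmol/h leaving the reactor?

811 kmol/h

Conversion of A: A consumed = 0.221 × 619 = 136.8 kmol/h = 1ξ₁ + 1ξ₂.
Selectivity: 2ξ₁ / (2ξ₂) = 1.48 → ξ₁ = 1.48 ξ₂.
Substitute: (1·1.48 + 1) ξ₂ = 136.8 → ξ₂ = 55.16 kmol/h, ξ₁ = 81.64 kmol/h.
Outlet amounts (n = n₀ + Σ ν·ξ):
  A: 619 − 1(81.64) − 1(55.16) = 482.2
  E: 0 + 2(81.64) = 163.3
  C: 0 + 2(55.16) = 110.3
  D: 0 + 1(55.16) = 55.16
Total out = 482.2 + 163.3 + 110.3 + 55.16 = 811 kmol/h.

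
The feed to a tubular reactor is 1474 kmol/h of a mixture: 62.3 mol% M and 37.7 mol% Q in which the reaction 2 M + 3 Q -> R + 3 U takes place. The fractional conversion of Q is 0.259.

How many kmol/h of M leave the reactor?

Q reacted = 0.259 × 555.7 = 143.9 kmol/h; ν_Q = −3, so ξ = 143.9/3 = 47.98 kmol/h.
Outlet amounts (n = n₀ + ν ξ):
  M: 918.3 − 2(47.98) = 822.4
  Q: 555.7 − 3(47.98) = 411.8
  R: 0 + 1(47.98) = 47.98
  U: 0 + 3(47.98) = 143.9

822 kmol/h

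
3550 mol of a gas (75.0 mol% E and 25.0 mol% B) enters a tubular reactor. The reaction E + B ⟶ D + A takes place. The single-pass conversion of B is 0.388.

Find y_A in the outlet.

B reacted = 0.388 × 887.5 = 344.4 mol; ν_B = −1, so ξ = 344.4/1 = 344.4 mol.
Outlet amounts (n = n₀ + ν ξ):
  E: 2662 − 1(344.4) = 2318
  B: 887.5 − 1(344.4) = 543.1
  D: 0 + 1(344.4) = 344.4
  A: 0 + 1(344.4) = 344.4
Total out = 3550 mol; y_A = 344.4 / 3550 = 0.097.

0.097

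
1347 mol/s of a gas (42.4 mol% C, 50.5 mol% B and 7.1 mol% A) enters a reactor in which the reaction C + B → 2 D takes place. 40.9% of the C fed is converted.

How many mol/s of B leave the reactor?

C reacted = 0.409 × 571.1 = 233.6 mol/s; ν_C = −1, so ξ = 233.6/1 = 233.6 mol/s.
Outlet amounts (n = n₀ + ν ξ):
  C: 571.1 − 1(233.6) = 337.5
  B: 680.2 − 1(233.6) = 446.6
  D: 0 + 2(233.6) = 467.2
  A: 95.64 (inert)

447 mol/s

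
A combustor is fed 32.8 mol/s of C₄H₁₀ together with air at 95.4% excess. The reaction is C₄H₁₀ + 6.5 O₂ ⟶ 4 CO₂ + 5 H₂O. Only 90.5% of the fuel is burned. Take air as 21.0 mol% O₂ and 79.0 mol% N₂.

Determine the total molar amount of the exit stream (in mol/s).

Stoichiometric O₂ = 6.5 × 32.8 = 213.2 mol/s; O₂ fed = 213.2 × 1.954 = 416.6 mol/s.
N₂ fed = 416.6 × 79/21 = 1567 mol/s.
Fuel reacted = 0.905 × 32.8 → ξ = 29.68 mol/s.
Outlet (n = n₀ + ν ξ):
  C₄H₁₀: 32.8 − 1(29.68) = 3.116
  O₂: 416.6 − 6.5(29.68) = 223.6
  N₂: 1567 (inert)
  CO₂: 0 + 4(29.68) = 118.7
  H₂O: 0 + 5(29.68) = 148.4
Total out = 3.116 + 223.6 + 1567 + 118.7 + 148.4 = 2061 mol/s.

2060 mol/s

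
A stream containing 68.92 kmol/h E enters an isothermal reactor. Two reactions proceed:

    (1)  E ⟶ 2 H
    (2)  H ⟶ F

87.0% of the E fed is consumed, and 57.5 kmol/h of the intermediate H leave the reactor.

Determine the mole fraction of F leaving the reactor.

Conversion of E: E consumed = 1ξ₁ = 0.87 × 68.92 → ξ₁ = 59.96 kmol/h.
H balance: n_H = 0 + 2ξ₁ − 1ξ₂ = 57.5 → ξ₂ = (2·59.96 − 57.5)/1 = 62.42 kmol/h.
Outlet amounts (n = n₀ + Σ ν·ξ):
  E: 68.92 − 1(59.96) = 8.96
  H: 0 + 2(59.96) − 1(62.42) = 57.5
  F: 0 + 1(62.42) = 62.42
Total out = 128.9 kmol/h; y_F = 62.42 / 128.9 = 0.4843.

0.484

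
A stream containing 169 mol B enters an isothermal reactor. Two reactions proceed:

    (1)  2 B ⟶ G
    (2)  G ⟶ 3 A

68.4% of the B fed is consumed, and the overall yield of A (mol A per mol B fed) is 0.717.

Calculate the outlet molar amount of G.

Conversion of B: B consumed = 2ξ₁ = 0.684 × 169 → ξ₁ = 57.8 mol.
Yield of A: 3ξ₂ / 169 = 0.717 → ξ₂ = 40.39 mol.
Outlet amounts (n = n₀ + Σ ν·ξ):
  B: 169 − 2(57.8) = 53.4
  G: 0 + 1(57.8) − 1(40.39) = 17.41
  A: 0 + 3(40.39) = 121.2

17.4 mol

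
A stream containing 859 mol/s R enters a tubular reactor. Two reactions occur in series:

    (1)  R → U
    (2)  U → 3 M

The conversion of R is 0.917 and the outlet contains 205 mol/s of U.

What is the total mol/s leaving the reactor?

Conversion of R: R consumed = 1ξ₁ = 0.917 × 859 → ξ₁ = 787.7 mol/s.
U balance: n_U = 0 + 1ξ₁ − 1ξ₂ = 205 → ξ₂ = (1·787.7 − 205)/1 = 582.7 mol/s.
Outlet amounts (n = n₀ + Σ ν·ξ):
  R: 859 − 1(787.7) = 71.3
  U: 0 + 1(787.7) − 1(582.7) = 205
  M: 0 + 3(582.7) = 1748
Total out = 71.3 + 205 + 1748 = 2024 mol/s.

2020 mol/s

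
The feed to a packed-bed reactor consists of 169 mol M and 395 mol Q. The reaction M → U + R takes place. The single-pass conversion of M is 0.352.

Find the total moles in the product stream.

M reacted = 0.352 × 169 = 59.49 mol; ν_M = −1, so ξ = 59.49/1 = 59.49 mol.
Outlet amounts (n = n₀ + ν ξ):
  M: 169 − 1(59.49) = 109.5
  U: 0 + 1(59.49) = 59.49
  R: 0 + 1(59.49) = 59.49
  Q: 395 (inert)
Total out = 109.5 + 59.49 + 59.49 + 395 = 623.5 mol.

623 mol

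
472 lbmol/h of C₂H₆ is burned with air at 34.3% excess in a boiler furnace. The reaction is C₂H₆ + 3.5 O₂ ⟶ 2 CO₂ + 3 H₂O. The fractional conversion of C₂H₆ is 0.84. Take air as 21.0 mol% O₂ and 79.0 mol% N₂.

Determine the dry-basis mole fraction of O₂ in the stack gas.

Stoichiometric O₂ = 3.5 × 472 = 1652 lbmol/h; O₂ fed = 1652 × 1.343 = 2219 lbmol/h.
N₂ fed = 2219 × 79/21 = 8346 lbmol/h.
Fuel reacted = 0.84 × 472 → ξ = 396.5 lbmol/h.
Outlet (n = n₀ + ν ξ):
  C₂H₆: 472 − 1(396.5) = 75.52
  O₂: 2219 − 3.5(396.5) = 831
  N₂: 8346 (inert)
  CO₂: 0 + 2(396.5) = 793
  H₂O: 0 + 3(396.5) = 1189
Dry total = 10050 lbmol/h; y_O₂ (dry) = 831 / 10050 = 0.08272.

0.0827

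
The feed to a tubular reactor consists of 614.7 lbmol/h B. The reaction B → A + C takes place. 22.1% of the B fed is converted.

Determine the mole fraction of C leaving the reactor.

0.181

B reacted = 0.221 × 614.7 = 135.8 lbmol/h; ν_B = −1, so ξ = 135.8/1 = 135.8 lbmol/h.
Outlet amounts (n = n₀ + ν ξ):
  B: 614.7 − 1(135.8) = 478.9
  A: 0 + 1(135.8) = 135.8
  C: 0 + 1(135.8) = 135.8
Total out = 750.5 lbmol/h; y_C = 135.8 / 750.5 = 0.181.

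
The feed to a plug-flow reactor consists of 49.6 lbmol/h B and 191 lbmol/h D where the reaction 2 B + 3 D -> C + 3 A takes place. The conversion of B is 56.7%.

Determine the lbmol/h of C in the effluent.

14.1 lbmol/h

B reacted = 0.567 × 49.6 = 28.12 lbmol/h; ν_B = −2, so ξ = 28.12/2 = 14.06 lbmol/h.
Outlet amounts (n = n₀ + ν ξ):
  B: 49.6 − 2(14.06) = 21.48
  D: 191 − 3(14.06) = 148.8
  C: 0 + 1(14.06) = 14.06
  A: 0 + 3(14.06) = 42.18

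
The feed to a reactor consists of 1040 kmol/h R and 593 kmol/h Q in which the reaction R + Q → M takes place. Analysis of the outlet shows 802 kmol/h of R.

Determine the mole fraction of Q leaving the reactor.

For R: n = n₀ − 1ξ → 802 = 1040 − 1ξ, giving ξ = 238 kmol/h.
Outlet amounts (n = n₀ + ν ξ):
  R: 1040 − 1(238) = 802
  Q: 593 − 1(238) = 355
  M: 0 + 1(238) = 238
Total out = 1395 kmol/h; y_Q = 355 / 1395 = 0.2545.

0.254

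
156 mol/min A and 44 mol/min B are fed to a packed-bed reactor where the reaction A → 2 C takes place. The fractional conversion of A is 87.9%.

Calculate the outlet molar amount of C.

274 mol/min

A reacted = 0.879 × 156 = 137.1 mol/min; ν_A = −1, so ξ = 137.1/1 = 137.1 mol/min.
Outlet amounts (n = n₀ + ν ξ):
  A: 156 − 1(137.1) = 18.88
  C: 0 + 2(137.1) = 274.2
  B: 44 (inert)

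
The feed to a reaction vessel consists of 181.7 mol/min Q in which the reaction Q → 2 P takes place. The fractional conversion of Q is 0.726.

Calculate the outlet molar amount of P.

264 mol/min

Q reacted = 0.726 × 181.7 = 131.9 mol/min; ν_Q = −1, so ξ = 131.9/1 = 131.9 mol/min.
Outlet amounts (n = n₀ + ν ξ):
  Q: 181.7 − 1(131.9) = 49.79
  P: 0 + 2(131.9) = 263.8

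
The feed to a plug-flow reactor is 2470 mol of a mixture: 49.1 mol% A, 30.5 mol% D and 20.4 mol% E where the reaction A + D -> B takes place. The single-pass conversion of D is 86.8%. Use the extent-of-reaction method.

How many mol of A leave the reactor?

D reacted = 0.868 × 753.4 = 653.9 mol; ν_D = −1, so ξ = 653.9/1 = 653.9 mol.
Outlet amounts (n = n₀ + ν ξ):
  A: 1213 − 1(653.9) = 558.9
  D: 753.4 − 1(653.9) = 99.44
  B: 0 + 1(653.9) = 653.9
  E: 503.9 (inert)

559 mol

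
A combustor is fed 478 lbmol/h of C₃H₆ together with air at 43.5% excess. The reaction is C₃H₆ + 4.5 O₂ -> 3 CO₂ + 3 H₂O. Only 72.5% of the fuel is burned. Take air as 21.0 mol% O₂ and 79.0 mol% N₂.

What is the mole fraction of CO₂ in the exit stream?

Stoichiometric O₂ = 4.5 × 478 = 2151 lbmol/h; O₂ fed = 2151 × 1.435 = 3087 lbmol/h.
N₂ fed = 3087 × 79/21 = 11610 lbmol/h.
Fuel reacted = 0.725 × 478 → ξ = 346.6 lbmol/h.
Outlet (n = n₀ + ν ξ):
  C₃H₆: 478 − 1(346.6) = 131.4
  O₂: 3087 − 4.5(346.6) = 1527
  N₂: 11610 (inert)
  CO₂: 0 + 3(346.6) = 1040
  H₂O: 0 + 3(346.6) = 1040
Total out = 15350 lbmol/h; y_CO₂ = 1040 / 15350 = 0.06773.

0.0677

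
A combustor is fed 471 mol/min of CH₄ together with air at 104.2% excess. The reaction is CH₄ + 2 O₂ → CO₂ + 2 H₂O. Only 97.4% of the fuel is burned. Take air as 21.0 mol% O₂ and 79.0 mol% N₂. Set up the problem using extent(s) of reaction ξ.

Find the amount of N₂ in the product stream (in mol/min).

7240 mol/min

Stoichiometric O₂ = 2 × 471 = 942 mol/min; O₂ fed = 942 × 2.042 = 1924 mol/min.
N₂ fed = 1924 × 79/21 = 7236 mol/min.
Fuel reacted = 0.974 × 471 → ξ = 458.8 mol/min.
Outlet (n = n₀ + ν ξ):
  CH₄: 471 − 1(458.8) = 12.25
  O₂: 1924 − 2(458.8) = 1006
  N₂: 7236 (inert)
  CO₂: 0 + 1(458.8) = 458.8
  H₂O: 0 + 2(458.8) = 917.5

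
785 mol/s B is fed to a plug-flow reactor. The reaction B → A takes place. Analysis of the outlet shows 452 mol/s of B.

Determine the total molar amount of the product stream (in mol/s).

For B: n = n₀ − 1ξ → 452 = 785 − 1ξ, giving ξ = 333 mol/s.
Outlet amounts (n = n₀ + ν ξ):
  B: 785 − 1(333) = 452
  A: 0 + 1(333) = 333
Total out = 452 + 333 = 785 mol/s.

785 mol/s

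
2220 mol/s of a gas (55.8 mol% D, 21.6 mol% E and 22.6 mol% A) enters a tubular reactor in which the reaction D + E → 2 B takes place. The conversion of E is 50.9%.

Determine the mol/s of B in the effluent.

E reacted = 0.509 × 479.5 = 244.1 mol/s; ν_E = −1, so ξ = 244.1/1 = 244.1 mol/s.
Outlet amounts (n = n₀ + ν ξ):
  D: 1239 − 1(244.1) = 994.7
  E: 479.5 − 1(244.1) = 235.4
  B: 0 + 2(244.1) = 488.2
  A: 501.7 (inert)

488 mol/s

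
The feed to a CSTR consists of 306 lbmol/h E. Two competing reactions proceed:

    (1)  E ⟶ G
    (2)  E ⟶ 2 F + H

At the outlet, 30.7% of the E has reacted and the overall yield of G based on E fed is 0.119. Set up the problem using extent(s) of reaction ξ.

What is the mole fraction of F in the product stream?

Yield of G: 1ξ₁ / 306 = 0.119 → ξ₁ = 36.41 lbmol/h.
Conversion of E: 1ξ₁ + 1ξ₂ = 0.307 × 306 = 93.94 → ξ₂ = 57.53 lbmol/h.
Outlet amounts (n = n₀ + Σ ν·ξ):
  E: 306 − 1(36.41) − 1(57.53) = 212.1
  G: 0 + 1(36.41) = 36.41
  F: 0 + 2(57.53) = 115.1
  H: 0 + 1(57.53) = 57.53
Total out = 421.1 lbmol/h; y_F = 115.1 / 421.1 = 0.2733.

0.273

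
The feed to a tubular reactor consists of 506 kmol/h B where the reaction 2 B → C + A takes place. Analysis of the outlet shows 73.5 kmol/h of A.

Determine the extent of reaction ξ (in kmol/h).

ξ = 73.5 kmol/h

For A: n = n₀ + 1ξ → 73.5 = 0 + 1ξ, giving ξ = 73.5 kmol/h.
Outlet amounts (n = n₀ + ν ξ):
  B: 506 − 2(73.5) = 359
  C: 0 + 1(73.5) = 73.5
  A: 0 + 1(73.5) = 73.5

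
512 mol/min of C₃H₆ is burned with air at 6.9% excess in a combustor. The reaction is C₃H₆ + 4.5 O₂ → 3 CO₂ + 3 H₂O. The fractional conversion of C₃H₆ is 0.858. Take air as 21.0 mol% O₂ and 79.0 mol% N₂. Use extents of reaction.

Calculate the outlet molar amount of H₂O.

Stoichiometric O₂ = 4.5 × 512 = 2304 mol/min; O₂ fed = 2304 × 1.069 = 2463 mol/min.
N₂ fed = 2463 × 79/21 = 9265 mol/min.
Fuel reacted = 0.858 × 512 → ξ = 439.3 mol/min.
Outlet (n = n₀ + ν ξ):
  C₃H₆: 512 − 1(439.3) = 72.7
  O₂: 2463 − 4.5(439.3) = 486.1
  N₂: 9265 (inert)
  CO₂: 0 + 3(439.3) = 1318
  H₂O: 0 + 3(439.3) = 1318

1320 mol/min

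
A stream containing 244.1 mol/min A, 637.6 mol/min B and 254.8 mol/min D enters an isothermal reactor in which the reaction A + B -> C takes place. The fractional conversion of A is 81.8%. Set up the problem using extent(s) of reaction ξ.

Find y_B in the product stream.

A reacted = 0.818 × 244.1 = 199.7 mol/min; ν_A = −1, so ξ = 199.7/1 = 199.7 mol/min.
Outlet amounts (n = n₀ + ν ξ):
  A: 244.1 − 1(199.7) = 44.43
  B: 637.6 − 1(199.7) = 437.9
  C: 0 + 1(199.7) = 199.7
  D: 254.8 (inert)
Total out = 936.8 mol/min; y_B = 437.9 / 936.8 = 0.4675.

0.467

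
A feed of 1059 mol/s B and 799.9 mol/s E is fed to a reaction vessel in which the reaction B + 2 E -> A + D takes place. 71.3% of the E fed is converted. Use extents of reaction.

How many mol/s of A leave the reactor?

E reacted = 0.713 × 799.9 = 570.3 mol/s; ν_E = −2, so ξ = 570.3/2 = 285.2 mol/s.
Outlet amounts (n = n₀ + ν ξ):
  B: 1059 − 1(285.2) = 773.8
  E: 799.9 − 2(285.2) = 229.6
  A: 0 + 1(285.2) = 285.2
  D: 0 + 1(285.2) = 285.2

285 mol/s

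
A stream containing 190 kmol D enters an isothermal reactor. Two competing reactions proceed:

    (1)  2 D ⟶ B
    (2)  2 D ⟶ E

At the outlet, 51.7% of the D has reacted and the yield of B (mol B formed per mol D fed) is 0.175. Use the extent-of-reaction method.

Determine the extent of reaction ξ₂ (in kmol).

Yield of B: 1ξ₁ / 190 = 0.175 → ξ₁ = 33.25 kmol.
Conversion of D: 2ξ₁ + 2ξ₂ = 0.517 × 190 = 98.23 → ξ₂ = 15.87 kmol.
Outlet amounts (n = n₀ + Σ ν·ξ):
  D: 190 − 2(33.25) − 2(15.87) = 91.77
  B: 0 + 1(33.25) = 33.25
  E: 0 + 1(15.87) = 15.87

ξ₂ = 15.9 kmol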